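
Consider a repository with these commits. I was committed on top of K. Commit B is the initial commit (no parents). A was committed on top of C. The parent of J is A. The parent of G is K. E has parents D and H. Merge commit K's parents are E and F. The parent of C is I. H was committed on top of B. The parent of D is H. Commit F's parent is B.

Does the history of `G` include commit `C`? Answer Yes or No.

No

Ancestors of G: {B, D, E, F, G, H, K}.
C is not in that set, so it is not an ancestor of G.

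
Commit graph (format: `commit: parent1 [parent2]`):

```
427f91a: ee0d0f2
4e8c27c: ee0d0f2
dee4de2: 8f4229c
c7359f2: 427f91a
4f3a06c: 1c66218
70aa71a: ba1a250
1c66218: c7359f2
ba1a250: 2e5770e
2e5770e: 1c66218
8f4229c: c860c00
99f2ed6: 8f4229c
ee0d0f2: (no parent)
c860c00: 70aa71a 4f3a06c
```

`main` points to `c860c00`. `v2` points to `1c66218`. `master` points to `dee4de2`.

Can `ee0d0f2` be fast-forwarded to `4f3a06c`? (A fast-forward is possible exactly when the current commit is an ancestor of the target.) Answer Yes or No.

Yes

A fast-forward from ee0d0f2 to 4f3a06c is possible iff ee0d0f2 is an ancestor of 4f3a06c.
Ancestors of 4f3a06c: {1c66218, 427f91a, 4f3a06c, c7359f2, ee0d0f2}.
ee0d0f2 is among them, so fast-forward is possible.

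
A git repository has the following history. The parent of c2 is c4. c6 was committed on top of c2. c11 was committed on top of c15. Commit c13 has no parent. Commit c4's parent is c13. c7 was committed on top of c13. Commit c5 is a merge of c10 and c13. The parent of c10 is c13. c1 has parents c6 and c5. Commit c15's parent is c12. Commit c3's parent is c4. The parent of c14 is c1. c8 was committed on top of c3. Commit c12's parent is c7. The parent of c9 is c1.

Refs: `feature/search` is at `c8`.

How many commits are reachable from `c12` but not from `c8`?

Reachable from c12: {c12, c13, c7}.
Reachable from c8: {c13, c3, c4, c8}.
In c12's history but not c8's: {c12, c7} — 2 commits.

2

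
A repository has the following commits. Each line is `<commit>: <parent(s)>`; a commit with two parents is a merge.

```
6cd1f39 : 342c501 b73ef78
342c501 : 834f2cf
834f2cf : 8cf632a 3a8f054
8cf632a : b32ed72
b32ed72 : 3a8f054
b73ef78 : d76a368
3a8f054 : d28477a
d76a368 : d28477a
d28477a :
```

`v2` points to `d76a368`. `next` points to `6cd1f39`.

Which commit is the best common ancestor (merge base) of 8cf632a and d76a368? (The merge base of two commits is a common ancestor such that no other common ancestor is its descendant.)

Ancestors of 8cf632a: {3a8f054, 8cf632a, b32ed72, d28477a}.
Ancestors of d76a368: {d28477a, d76a368}.
Common ancestors: {d28477a}.
The only common ancestor is d28477a, so it is the merge base.

d28477a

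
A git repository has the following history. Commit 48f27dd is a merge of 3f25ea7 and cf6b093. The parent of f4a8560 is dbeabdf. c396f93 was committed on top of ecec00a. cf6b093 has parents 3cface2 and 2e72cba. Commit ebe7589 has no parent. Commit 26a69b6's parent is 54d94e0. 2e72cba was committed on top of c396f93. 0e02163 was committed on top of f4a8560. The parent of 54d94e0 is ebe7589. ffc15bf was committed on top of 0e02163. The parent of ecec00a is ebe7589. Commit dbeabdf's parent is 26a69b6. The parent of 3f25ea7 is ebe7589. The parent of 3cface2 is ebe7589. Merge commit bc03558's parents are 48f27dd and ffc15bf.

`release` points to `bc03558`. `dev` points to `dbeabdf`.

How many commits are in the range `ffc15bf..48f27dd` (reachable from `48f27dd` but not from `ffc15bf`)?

Reachable from 48f27dd: {2e72cba, 3cface2, 3f25ea7, 48f27dd, c396f93, cf6b093, ebe7589, ecec00a}.
Reachable from ffc15bf: {0e02163, 26a69b6, 54d94e0, dbeabdf, ebe7589, f4a8560, ffc15bf}.
In 48f27dd's history but not ffc15bf's: {2e72cba, 3cface2, 3f25ea7, 48f27dd, c396f93, cf6b093, ecec00a} — 7 commits.

7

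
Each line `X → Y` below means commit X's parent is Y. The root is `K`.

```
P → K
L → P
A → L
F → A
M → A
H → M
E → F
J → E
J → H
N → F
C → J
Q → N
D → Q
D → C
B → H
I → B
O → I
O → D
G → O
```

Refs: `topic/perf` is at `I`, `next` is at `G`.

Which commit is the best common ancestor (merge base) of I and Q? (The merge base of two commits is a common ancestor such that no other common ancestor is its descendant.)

Ancestors of I: {A, B, H, I, K, L, M, P}.
Ancestors of Q: {A, F, K, L, N, P, Q}.
Common ancestors: {A, K, L, P}.
Among these, A is not an ancestor of any other common ancestor — it is the merge base.

A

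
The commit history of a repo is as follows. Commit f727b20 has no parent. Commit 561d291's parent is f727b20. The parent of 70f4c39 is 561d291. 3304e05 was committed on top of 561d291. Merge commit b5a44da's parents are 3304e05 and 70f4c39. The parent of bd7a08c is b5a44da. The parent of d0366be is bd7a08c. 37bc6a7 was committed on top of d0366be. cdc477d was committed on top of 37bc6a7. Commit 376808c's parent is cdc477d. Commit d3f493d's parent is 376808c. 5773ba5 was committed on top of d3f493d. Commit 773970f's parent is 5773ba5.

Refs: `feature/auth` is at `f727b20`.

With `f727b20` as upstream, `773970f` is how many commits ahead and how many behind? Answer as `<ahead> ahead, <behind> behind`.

12 ahead, 0 behind

Reachable from 773970f: {3304e05, 376808c, 37bc6a7, 561d291, 5773ba5, 70f4c39, 773970f, b5a44da, bd7a08c, cdc477d, d0366be, d3f493d, f727b20}.
Reachable from f727b20: {f727b20}.
Only in 773970f's history (ahead): {3304e05, 376808c, 37bc6a7, 561d291, 5773ba5, 70f4c39, 773970f, b5a44da, bd7a08c, cdc477d, d0366be, d3f493d} — 12.
Only in f727b20's history (behind): {} — 0.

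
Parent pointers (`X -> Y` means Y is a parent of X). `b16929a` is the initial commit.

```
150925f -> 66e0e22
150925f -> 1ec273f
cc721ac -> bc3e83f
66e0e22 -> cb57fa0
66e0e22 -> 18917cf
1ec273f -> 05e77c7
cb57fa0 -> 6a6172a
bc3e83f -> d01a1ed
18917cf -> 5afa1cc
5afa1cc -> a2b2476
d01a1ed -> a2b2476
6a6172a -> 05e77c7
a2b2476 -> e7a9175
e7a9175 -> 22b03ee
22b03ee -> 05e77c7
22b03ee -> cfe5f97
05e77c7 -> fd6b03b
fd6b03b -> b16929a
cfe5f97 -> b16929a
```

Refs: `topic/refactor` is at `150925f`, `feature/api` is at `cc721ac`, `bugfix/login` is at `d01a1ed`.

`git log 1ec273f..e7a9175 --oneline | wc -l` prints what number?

3

Reachable from e7a9175: {05e77c7, 22b03ee, b16929a, cfe5f97, e7a9175, fd6b03b}.
Reachable from 1ec273f: {05e77c7, 1ec273f, b16929a, fd6b03b}.
In e7a9175's history but not 1ec273f's: {22b03ee, cfe5f97, e7a9175} — 3 commits.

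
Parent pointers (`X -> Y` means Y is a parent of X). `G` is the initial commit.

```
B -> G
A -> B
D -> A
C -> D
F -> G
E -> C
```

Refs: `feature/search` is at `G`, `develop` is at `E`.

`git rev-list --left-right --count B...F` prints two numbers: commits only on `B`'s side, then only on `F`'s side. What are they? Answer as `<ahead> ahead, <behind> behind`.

Reachable from B: {B, G}.
Reachable from F: {F, G}.
Only in B's history (ahead): {B} — 1.
Only in F's history (behind): {F} — 1.

1 ahead, 1 behind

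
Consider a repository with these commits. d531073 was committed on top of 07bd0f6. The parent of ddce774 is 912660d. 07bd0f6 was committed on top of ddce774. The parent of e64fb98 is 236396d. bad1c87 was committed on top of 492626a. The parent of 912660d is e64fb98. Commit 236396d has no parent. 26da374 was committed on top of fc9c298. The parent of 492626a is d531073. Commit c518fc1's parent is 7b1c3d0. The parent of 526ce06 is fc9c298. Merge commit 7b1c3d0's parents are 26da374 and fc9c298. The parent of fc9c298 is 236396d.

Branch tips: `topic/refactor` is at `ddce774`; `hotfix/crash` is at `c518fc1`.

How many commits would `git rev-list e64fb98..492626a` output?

Reachable from 492626a: {07bd0f6, 236396d, 492626a, 912660d, d531073, ddce774, e64fb98}.
Reachable from e64fb98: {236396d, e64fb98}.
In 492626a's history but not e64fb98's: {07bd0f6, 492626a, 912660d, d531073, ddce774} — 5 commits.

5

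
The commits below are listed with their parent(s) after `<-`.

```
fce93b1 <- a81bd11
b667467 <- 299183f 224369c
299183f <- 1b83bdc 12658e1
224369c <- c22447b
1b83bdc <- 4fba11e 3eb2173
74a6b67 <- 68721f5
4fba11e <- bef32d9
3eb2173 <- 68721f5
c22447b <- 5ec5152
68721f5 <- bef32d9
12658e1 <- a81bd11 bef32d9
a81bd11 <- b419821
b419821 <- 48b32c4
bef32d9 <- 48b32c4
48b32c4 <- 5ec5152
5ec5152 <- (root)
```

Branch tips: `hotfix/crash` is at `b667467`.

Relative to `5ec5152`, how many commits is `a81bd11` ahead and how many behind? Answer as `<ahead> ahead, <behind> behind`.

3 ahead, 0 behind

Reachable from a81bd11: {48b32c4, 5ec5152, a81bd11, b419821}.
Reachable from 5ec5152: {5ec5152}.
Only in a81bd11's history (ahead): {48b32c4, a81bd11, b419821} — 3.
Only in 5ec5152's history (behind): {} — 0.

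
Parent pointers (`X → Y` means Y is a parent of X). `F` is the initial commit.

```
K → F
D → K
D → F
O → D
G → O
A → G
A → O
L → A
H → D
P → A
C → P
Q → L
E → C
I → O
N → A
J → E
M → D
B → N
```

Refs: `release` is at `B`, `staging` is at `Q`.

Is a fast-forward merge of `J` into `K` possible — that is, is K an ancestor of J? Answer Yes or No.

A fast-forward from K to J is possible iff K is an ancestor of J.
Ancestors of J: {A, C, D, E, F, G, J, K, O, P}.
K is among them, so fast-forward is possible.

Yes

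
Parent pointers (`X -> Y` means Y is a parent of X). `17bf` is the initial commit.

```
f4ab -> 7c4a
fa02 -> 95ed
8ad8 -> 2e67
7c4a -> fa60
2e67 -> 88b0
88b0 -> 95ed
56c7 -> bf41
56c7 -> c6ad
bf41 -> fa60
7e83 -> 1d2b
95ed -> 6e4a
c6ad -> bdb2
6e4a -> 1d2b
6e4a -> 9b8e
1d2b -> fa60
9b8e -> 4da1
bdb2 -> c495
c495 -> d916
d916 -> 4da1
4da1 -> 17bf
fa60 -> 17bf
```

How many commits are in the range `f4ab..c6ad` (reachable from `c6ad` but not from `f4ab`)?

5

Reachable from c6ad: {17bf, 4da1, bdb2, c495, c6ad, d916}.
Reachable from f4ab: {17bf, 7c4a, f4ab, fa60}.
In c6ad's history but not f4ab's: {4da1, bdb2, c495, c6ad, d916} — 5 commits.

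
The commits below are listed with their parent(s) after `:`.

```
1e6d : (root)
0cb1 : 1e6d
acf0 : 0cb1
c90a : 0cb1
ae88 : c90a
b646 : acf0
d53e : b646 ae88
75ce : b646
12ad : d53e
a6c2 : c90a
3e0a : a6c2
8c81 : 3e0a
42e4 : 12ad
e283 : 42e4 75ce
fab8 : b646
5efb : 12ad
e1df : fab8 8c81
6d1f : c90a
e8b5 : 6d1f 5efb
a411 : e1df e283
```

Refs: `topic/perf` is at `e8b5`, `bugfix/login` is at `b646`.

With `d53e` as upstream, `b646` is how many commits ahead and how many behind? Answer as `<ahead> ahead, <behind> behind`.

0 ahead, 3 behind

Reachable from b646: {0cb1, 1e6d, acf0, b646}.
Reachable from d53e: {0cb1, 1e6d, acf0, ae88, b646, c90a, d53e}.
Only in b646's history (ahead): {} — 0.
Only in d53e's history (behind): {ae88, c90a, d53e} — 3.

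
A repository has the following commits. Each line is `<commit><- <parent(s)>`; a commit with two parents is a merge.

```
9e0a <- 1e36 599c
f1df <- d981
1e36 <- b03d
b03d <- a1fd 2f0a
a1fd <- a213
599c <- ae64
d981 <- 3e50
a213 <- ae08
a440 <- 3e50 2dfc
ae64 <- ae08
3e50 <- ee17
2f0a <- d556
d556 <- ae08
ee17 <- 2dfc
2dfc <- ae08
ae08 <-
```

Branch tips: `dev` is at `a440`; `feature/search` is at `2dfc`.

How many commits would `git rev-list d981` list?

5

Walking parent pointers from d981: reachable set = {2dfc, 3e50, ae08, d981, ee17}.
That is 5 commits.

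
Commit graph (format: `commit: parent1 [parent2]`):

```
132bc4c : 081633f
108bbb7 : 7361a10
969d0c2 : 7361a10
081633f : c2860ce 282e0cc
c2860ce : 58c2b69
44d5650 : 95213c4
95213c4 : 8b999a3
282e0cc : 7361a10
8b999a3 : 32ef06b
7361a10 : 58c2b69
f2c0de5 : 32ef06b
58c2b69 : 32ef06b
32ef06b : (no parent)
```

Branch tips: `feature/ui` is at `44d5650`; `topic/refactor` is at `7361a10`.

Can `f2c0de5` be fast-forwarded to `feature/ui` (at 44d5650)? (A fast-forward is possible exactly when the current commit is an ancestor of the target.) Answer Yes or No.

No

A fast-forward from f2c0de5 to 44d5650 is possible iff f2c0de5 is an ancestor of 44d5650.
Ancestors of 44d5650: {32ef06b, 44d5650, 8b999a3, 95213c4}.
f2c0de5 is not among them, so fast-forward is not possible.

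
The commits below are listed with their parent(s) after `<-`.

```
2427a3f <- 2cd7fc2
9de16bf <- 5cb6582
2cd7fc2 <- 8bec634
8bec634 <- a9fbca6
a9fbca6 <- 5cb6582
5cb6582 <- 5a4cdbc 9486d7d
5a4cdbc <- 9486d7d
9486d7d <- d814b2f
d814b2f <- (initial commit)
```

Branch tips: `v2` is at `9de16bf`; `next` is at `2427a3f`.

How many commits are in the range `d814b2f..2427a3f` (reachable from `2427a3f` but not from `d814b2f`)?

7

Reachable from 2427a3f: {2427a3f, 2cd7fc2, 5a4cdbc, 5cb6582, 8bec634, 9486d7d, a9fbca6, d814b2f}.
Reachable from d814b2f: {d814b2f}.
In 2427a3f's history but not d814b2f's: {2427a3f, 2cd7fc2, 5a4cdbc, 5cb6582, 8bec634, 9486d7d, a9fbca6} — 7 commits.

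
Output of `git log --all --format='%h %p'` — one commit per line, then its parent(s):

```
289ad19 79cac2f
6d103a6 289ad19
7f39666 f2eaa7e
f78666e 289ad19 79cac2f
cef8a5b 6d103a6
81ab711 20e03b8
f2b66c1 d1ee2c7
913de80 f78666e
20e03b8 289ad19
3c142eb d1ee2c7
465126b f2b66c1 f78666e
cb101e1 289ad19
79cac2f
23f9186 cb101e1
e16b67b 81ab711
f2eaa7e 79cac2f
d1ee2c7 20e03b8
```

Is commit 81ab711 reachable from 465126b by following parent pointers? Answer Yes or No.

No

Ancestors of 465126b: {20e03b8, 289ad19, 465126b, 79cac2f, d1ee2c7, f2b66c1, f78666e}.
81ab711 is not in that set, so it is not an ancestor of 465126b.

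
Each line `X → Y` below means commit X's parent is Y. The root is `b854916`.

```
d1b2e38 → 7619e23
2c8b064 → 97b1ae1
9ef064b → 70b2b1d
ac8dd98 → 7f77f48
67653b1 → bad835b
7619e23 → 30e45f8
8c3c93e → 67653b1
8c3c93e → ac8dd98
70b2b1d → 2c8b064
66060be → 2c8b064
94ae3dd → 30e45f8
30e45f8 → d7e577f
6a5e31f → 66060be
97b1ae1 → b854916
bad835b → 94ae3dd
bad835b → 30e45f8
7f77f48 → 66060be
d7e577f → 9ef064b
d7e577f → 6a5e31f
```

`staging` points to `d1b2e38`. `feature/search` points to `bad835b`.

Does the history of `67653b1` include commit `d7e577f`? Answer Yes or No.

Yes

Ancestors of 67653b1 (commits reachable by following parents): {2c8b064, 30e45f8, 66060be, 67653b1, 6a5e31f, 70b2b1d, 94ae3dd, 97b1ae1, 9ef064b, b854916, bad835b, d7e577f}.
d7e577f is in that set, so it is an ancestor of 67653b1.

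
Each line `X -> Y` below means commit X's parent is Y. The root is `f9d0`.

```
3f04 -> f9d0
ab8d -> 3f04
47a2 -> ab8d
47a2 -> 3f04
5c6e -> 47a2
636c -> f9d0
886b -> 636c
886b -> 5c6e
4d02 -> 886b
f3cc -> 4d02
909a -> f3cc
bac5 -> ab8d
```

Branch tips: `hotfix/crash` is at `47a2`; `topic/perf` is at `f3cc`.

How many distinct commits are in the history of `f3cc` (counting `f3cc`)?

Walking parent pointers from f3cc: reachable set = {3f04, 47a2, 4d02, 5c6e, 636c, 886b, ab8d, f3cc, f9d0}.
That is 9 commits.

9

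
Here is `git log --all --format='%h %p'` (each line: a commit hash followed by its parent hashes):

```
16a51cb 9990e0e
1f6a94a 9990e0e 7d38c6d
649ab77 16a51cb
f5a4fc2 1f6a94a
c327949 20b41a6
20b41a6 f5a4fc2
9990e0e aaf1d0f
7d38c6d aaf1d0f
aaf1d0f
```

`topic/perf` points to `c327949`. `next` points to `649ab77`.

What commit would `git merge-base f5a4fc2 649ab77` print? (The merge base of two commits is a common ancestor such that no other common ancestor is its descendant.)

Ancestors of f5a4fc2: {1f6a94a, 7d38c6d, 9990e0e, aaf1d0f, f5a4fc2}.
Ancestors of 649ab77: {16a51cb, 649ab77, 9990e0e, aaf1d0f}.
Common ancestors: {9990e0e, aaf1d0f}.
Among these, 9990e0e is not an ancestor of any other common ancestor — it is the merge base.

9990e0e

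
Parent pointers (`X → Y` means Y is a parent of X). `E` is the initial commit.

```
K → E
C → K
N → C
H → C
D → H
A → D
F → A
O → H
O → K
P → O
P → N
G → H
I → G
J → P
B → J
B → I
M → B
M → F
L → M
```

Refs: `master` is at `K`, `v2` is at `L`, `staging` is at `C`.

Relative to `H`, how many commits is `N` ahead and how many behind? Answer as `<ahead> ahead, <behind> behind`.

1 ahead, 1 behind

Reachable from N: {C, E, K, N}.
Reachable from H: {C, E, H, K}.
Only in N's history (ahead): {N} — 1.
Only in H's history (behind): {H} — 1.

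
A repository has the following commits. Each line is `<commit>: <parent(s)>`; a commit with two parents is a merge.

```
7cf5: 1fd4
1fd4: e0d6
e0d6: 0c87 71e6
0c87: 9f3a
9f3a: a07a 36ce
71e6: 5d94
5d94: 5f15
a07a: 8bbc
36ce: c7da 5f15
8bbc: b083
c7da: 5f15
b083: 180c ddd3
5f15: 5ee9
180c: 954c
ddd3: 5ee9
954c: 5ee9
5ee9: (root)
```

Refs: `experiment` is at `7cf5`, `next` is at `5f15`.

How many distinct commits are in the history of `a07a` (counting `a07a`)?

7

Walking parent pointers from a07a: reachable set = {180c, 5ee9, 8bbc, 954c, a07a, b083, ddd3}.
That is 7 commits.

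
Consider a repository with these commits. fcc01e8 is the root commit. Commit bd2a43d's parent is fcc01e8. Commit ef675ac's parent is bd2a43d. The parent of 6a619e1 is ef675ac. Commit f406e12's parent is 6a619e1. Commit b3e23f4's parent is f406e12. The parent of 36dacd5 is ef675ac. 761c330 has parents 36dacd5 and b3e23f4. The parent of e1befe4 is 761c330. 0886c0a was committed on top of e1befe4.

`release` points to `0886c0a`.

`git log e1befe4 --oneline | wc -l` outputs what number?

Walking parent pointers from e1befe4: reachable set = {36dacd5, 6a619e1, 761c330, b3e23f4, bd2a43d, e1befe4, ef675ac, f406e12, fcc01e8}.
That is 9 commits.

9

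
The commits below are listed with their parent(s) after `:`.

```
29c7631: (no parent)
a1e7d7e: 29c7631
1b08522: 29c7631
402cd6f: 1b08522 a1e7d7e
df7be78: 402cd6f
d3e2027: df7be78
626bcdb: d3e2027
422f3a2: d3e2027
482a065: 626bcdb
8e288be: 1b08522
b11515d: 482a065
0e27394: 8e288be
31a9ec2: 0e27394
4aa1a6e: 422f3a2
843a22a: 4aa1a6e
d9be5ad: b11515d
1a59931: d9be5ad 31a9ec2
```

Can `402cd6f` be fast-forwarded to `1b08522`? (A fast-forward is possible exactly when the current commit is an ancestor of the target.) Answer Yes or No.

No

A fast-forward from 402cd6f to 1b08522 is possible iff 402cd6f is an ancestor of 1b08522.
Ancestors of 1b08522: {1b08522, 29c7631}.
402cd6f is not among them, so fast-forward is not possible.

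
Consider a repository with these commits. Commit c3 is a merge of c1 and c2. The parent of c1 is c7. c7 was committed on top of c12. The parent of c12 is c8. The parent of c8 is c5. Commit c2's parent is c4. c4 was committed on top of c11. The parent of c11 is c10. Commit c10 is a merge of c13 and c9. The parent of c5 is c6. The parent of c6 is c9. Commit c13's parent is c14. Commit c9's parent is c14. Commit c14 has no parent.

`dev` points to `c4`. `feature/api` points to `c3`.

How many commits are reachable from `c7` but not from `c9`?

Reachable from c7: {c12, c14, c5, c6, c7, c8, c9}.
Reachable from c9: {c14, c9}.
In c7's history but not c9's: {c12, c5, c6, c7, c8} — 5 commits.

5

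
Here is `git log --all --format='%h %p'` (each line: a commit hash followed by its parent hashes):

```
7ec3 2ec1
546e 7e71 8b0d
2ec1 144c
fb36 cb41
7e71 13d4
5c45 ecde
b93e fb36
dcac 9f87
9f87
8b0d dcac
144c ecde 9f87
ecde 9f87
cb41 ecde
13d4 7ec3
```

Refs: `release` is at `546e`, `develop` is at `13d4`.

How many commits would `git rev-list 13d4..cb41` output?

1

Reachable from cb41: {9f87, cb41, ecde}.
Reachable from 13d4: {13d4, 144c, 2ec1, 7ec3, 9f87, ecde}.
In cb41's history but not 13d4's: {cb41} — 1 commit.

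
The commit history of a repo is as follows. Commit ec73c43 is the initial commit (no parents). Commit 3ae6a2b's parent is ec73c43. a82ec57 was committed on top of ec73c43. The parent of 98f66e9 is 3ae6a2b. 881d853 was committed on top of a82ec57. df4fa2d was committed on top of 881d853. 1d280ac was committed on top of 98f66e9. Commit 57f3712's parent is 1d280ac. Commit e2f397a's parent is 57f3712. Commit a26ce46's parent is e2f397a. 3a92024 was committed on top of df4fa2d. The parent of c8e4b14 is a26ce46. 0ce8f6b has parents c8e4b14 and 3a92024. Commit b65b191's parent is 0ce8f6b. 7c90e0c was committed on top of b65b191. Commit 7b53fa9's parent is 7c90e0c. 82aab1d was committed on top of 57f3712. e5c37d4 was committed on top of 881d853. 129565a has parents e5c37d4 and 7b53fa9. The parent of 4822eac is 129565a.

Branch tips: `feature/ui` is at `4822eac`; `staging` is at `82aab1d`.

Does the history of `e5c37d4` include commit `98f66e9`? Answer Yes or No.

No

Ancestors of e5c37d4: {881d853, a82ec57, e5c37d4, ec73c43}.
98f66e9 is not in that set, so it is not an ancestor of e5c37d4.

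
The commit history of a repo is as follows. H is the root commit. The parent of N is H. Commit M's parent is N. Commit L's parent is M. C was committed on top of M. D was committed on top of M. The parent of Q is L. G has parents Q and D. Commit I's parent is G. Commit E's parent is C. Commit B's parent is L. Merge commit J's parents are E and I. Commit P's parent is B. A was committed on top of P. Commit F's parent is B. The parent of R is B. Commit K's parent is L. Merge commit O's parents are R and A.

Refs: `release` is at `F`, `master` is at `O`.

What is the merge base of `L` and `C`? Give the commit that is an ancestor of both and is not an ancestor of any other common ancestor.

Ancestors of L: {H, L, M, N}.
Ancestors of C: {C, H, M, N}.
Common ancestors: {H, M, N}.
Among these, M is not an ancestor of any other common ancestor — it is the merge base.

M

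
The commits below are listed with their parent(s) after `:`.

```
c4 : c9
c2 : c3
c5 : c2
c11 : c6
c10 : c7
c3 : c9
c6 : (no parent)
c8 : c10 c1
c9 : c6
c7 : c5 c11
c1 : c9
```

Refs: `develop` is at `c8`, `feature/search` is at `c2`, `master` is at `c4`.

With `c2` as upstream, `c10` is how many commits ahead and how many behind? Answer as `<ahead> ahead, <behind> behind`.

4 ahead, 0 behind

Reachable from c10: {c10, c11, c2, c3, c5, c6, c7, c9}.
Reachable from c2: {c2, c3, c6, c9}.
Only in c10's history (ahead): {c10, c11, c5, c7} — 4.
Only in c2's history (behind): {} — 0.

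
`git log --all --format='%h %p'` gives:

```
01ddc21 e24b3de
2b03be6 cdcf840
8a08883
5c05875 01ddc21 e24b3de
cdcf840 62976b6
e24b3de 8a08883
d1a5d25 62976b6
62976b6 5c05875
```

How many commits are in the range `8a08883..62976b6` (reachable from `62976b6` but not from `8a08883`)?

4

Reachable from 62976b6: {01ddc21, 5c05875, 62976b6, 8a08883, e24b3de}.
Reachable from 8a08883: {8a08883}.
In 62976b6's history but not 8a08883's: {01ddc21, 5c05875, 62976b6, e24b3de} — 4 commits.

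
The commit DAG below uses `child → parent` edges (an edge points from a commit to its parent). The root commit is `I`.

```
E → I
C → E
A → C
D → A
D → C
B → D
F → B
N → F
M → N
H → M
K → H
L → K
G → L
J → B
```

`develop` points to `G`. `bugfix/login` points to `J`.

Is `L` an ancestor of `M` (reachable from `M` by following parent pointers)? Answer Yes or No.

Ancestors of M: {A, B, C, D, E, F, I, M, N}.
L is not in that set, so it is not an ancestor of M.

No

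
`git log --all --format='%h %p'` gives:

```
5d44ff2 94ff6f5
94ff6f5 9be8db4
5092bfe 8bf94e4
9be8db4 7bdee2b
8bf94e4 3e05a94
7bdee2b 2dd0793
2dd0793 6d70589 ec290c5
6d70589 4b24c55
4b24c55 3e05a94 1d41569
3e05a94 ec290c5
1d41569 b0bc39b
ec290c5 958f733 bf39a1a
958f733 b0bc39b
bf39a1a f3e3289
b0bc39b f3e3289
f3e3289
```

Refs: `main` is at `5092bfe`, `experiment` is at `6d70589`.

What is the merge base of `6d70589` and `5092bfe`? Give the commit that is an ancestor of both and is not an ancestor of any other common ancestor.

Ancestors of 6d70589: {1d41569, 3e05a94, 4b24c55, 6d70589, 958f733, b0bc39b, bf39a1a, ec290c5, f3e3289}.
Ancestors of 5092bfe: {3e05a94, 5092bfe, 8bf94e4, 958f733, b0bc39b, bf39a1a, ec290c5, f3e3289}.
Common ancestors: {3e05a94, 958f733, b0bc39b, bf39a1a, ec290c5, f3e3289}.
Among these, 3e05a94 is not an ancestor of any other common ancestor — it is the merge base.

3e05a94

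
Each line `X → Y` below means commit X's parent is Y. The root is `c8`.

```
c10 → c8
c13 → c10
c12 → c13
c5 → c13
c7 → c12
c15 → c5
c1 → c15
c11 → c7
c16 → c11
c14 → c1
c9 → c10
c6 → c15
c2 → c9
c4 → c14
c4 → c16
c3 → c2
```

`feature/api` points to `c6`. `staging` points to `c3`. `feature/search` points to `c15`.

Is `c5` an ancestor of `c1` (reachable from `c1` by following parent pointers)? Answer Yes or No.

Yes

Ancestors of c1 (commits reachable by following parents): {c1, c10, c13, c15, c5, c8}.
c5 is in that set, so it is an ancestor of c1.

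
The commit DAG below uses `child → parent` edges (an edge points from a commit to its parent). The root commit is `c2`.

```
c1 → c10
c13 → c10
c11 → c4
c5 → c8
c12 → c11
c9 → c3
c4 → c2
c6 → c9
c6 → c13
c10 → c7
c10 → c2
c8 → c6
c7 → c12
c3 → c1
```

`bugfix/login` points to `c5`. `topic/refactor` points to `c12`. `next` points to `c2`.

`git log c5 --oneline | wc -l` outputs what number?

Walking parent pointers from c5: reachable set = {c1, c10, c11, c12, c13, c2, c3, c4, c5, c6, c7, c8, c9}.
That is 13 commits.

13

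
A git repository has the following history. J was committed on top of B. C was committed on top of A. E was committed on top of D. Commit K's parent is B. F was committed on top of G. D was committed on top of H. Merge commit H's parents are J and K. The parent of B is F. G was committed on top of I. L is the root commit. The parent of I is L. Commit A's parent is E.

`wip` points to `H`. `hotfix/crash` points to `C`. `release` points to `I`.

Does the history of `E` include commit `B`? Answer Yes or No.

Ancestors of E (commits reachable by following parents): {B, D, E, F, G, H, I, J, K, L}.
B is in that set, so it is an ancestor of E.

Yes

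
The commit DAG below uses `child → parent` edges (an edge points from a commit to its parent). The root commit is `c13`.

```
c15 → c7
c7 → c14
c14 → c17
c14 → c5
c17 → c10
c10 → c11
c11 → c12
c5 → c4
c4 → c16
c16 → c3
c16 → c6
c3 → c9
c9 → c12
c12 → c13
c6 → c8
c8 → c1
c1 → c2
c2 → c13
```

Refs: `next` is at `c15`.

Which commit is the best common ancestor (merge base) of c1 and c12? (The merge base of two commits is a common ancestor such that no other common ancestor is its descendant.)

c13

Ancestors of c1: {c1, c13, c2}.
Ancestors of c12: {c12, c13}.
Common ancestors: {c13}.
The only common ancestor is c13, so it is the merge base.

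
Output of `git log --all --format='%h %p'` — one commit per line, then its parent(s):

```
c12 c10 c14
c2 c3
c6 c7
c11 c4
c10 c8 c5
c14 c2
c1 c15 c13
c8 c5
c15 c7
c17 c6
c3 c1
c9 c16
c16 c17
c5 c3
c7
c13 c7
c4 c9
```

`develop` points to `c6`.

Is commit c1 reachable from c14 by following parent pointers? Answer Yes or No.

Ancestors of c14 (commits reachable by following parents): {c1, c13, c14, c15, c2, c3, c7}.
c1 is in that set, so it is an ancestor of c14.

Yes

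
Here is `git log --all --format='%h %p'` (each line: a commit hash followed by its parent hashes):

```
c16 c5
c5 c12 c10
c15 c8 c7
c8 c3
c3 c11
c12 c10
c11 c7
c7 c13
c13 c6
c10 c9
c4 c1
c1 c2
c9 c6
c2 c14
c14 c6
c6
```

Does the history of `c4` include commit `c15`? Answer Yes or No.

No

Ancestors of c4: {c1, c14, c2, c4, c6}.
c15 is not in that set, so it is not an ancestor of c4.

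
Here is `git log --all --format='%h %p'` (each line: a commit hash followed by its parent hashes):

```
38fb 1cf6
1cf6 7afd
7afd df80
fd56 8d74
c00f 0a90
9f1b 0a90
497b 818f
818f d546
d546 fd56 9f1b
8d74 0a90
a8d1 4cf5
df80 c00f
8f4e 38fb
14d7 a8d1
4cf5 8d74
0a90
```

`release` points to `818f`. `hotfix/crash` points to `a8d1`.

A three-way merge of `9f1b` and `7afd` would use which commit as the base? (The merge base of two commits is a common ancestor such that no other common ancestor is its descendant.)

Ancestors of 9f1b: {0a90, 9f1b}.
Ancestors of 7afd: {0a90, 7afd, c00f, df80}.
Common ancestors: {0a90}.
The only common ancestor is 0a90, so it is the merge base.

0a90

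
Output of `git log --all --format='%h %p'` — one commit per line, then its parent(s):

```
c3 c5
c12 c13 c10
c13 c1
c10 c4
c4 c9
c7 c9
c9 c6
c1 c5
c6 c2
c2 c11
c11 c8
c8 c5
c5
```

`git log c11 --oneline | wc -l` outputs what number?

3

Walking parent pointers from c11: reachable set = {c11, c5, c8}.
That is 3 commits.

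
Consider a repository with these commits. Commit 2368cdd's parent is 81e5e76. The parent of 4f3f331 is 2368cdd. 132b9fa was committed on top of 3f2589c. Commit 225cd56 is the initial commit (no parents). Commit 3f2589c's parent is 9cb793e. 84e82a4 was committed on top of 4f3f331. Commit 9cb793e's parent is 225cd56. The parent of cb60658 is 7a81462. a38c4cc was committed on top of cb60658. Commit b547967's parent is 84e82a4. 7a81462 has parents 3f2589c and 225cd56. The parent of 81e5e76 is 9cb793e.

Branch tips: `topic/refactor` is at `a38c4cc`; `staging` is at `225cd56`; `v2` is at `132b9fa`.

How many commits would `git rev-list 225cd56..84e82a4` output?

Reachable from 84e82a4: {225cd56, 2368cdd, 4f3f331, 81e5e76, 84e82a4, 9cb793e}.
Reachable from 225cd56: {225cd56}.
In 84e82a4's history but not 225cd56's: {2368cdd, 4f3f331, 81e5e76, 84e82a4, 9cb793e} — 5 commits.

5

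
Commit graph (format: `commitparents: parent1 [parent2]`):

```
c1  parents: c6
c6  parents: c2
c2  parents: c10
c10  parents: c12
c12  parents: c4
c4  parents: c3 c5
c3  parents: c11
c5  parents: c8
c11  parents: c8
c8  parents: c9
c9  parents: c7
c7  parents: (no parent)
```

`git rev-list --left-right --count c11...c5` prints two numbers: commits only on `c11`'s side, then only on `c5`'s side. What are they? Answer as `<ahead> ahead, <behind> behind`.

1 ahead, 1 behind

Reachable from c11: {c11, c7, c8, c9}.
Reachable from c5: {c5, c7, c8, c9}.
Only in c11's history (ahead): {c11} — 1.
Only in c5's history (behind): {c5} — 1.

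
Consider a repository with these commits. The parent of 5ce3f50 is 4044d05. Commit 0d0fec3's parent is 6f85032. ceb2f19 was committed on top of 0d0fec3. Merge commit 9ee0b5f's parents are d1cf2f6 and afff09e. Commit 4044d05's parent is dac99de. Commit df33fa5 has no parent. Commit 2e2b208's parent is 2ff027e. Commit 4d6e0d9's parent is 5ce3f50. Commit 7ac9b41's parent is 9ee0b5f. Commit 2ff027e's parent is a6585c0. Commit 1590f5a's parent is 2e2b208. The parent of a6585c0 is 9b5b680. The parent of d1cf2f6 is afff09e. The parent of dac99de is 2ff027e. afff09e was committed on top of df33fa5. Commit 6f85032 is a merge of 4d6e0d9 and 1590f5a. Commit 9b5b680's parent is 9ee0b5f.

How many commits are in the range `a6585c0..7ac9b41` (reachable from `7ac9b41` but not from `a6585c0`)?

1

Reachable from 7ac9b41: {7ac9b41, 9ee0b5f, afff09e, d1cf2f6, df33fa5}.
Reachable from a6585c0: {9b5b680, 9ee0b5f, a6585c0, afff09e, d1cf2f6, df33fa5}.
In 7ac9b41's history but not a6585c0's: {7ac9b41} — 1 commit.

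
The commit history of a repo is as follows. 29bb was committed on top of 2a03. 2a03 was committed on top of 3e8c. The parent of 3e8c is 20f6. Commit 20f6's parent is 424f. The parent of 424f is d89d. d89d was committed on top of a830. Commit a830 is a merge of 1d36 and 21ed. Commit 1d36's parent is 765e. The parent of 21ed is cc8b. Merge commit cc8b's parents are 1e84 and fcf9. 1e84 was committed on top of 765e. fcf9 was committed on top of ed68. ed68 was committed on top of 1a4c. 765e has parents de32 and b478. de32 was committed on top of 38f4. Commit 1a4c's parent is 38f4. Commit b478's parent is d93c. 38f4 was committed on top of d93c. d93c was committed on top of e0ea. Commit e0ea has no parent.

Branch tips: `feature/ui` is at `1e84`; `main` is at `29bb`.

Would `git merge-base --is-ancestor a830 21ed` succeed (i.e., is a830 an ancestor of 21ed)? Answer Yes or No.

Ancestors of 21ed: {1a4c, 1e84, 21ed, 38f4, 765e, b478, cc8b, d93c, de32, e0ea, ed68, fcf9}.
a830 is not in that set, so it is not an ancestor of 21ed.

No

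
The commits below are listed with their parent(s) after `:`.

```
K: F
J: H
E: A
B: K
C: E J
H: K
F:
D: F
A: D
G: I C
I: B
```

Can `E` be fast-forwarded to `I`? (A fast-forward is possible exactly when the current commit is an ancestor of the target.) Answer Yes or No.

No

A fast-forward from E to I is possible iff E is an ancestor of I.
Ancestors of I: {B, F, I, K}.
E is not among them, so fast-forward is not possible.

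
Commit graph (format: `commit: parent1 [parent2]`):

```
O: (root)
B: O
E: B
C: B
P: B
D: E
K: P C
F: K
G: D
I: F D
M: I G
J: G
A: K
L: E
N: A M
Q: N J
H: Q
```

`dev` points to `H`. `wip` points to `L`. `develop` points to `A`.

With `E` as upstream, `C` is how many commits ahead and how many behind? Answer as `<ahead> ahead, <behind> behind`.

Reachable from C: {B, C, O}.
Reachable from E: {B, E, O}.
Only in C's history (ahead): {C} — 1.
Only in E's history (behind): {E} — 1.

1 ahead, 1 behind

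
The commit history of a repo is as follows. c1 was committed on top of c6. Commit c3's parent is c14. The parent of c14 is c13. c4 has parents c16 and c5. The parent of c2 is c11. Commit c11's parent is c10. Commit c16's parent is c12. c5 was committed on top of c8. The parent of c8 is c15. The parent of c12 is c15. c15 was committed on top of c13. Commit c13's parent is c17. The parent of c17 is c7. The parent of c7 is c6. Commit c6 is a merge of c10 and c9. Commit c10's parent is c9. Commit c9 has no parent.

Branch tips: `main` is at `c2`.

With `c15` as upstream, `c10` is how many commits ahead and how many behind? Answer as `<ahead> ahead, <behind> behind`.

0 ahead, 5 behind

Reachable from c10: {c10, c9}.
Reachable from c15: {c10, c13, c15, c17, c6, c7, c9}.
Only in c10's history (ahead): {} — 0.
Only in c15's history (behind): {c13, c15, c17, c6, c7} — 5.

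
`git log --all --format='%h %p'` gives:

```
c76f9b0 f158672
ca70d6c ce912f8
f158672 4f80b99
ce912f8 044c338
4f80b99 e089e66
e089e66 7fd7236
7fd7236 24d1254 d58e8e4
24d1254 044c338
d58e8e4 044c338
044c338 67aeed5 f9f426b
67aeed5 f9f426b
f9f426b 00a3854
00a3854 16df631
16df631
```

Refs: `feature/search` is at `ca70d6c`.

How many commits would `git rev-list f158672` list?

11

Walking parent pointers from f158672: reachable set = {00a3854, 044c338, 16df631, 24d1254, 4f80b99, 67aeed5, 7fd7236, d58e8e4, e089e66, f158672, f9f426b}.
That is 11 commits.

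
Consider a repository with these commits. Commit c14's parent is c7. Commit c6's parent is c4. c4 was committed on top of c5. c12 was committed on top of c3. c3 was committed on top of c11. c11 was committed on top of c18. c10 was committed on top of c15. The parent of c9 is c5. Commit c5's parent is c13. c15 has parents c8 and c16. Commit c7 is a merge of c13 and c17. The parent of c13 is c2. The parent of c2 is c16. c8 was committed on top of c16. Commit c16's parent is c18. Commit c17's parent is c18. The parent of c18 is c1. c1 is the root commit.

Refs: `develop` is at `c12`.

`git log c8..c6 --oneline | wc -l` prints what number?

Reachable from c6: {c1, c13, c16, c18, c2, c4, c5, c6}.
Reachable from c8: {c1, c16, c18, c8}.
In c6's history but not c8's: {c13, c2, c4, c5, c6} — 5 commits.

5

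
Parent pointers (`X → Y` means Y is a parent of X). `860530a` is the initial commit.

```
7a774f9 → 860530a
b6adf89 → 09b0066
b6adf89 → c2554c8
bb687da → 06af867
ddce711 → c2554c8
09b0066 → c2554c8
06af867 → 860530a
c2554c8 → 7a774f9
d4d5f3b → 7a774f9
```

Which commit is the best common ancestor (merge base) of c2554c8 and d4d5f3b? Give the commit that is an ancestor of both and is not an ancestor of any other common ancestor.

7a774f9

Ancestors of c2554c8: {7a774f9, 860530a, c2554c8}.
Ancestors of d4d5f3b: {7a774f9, 860530a, d4d5f3b}.
Common ancestors: {7a774f9, 860530a}.
Among these, 7a774f9 is not an ancestor of any other common ancestor — it is the merge base.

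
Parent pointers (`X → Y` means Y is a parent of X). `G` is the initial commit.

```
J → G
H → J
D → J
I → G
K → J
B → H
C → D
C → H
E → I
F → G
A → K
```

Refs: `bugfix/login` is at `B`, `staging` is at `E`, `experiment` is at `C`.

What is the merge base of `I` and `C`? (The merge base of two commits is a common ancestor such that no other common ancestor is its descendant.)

G

Ancestors of I: {G, I}.
Ancestors of C: {C, D, G, H, J}.
Common ancestors: {G}.
The only common ancestor is G, so it is the merge base.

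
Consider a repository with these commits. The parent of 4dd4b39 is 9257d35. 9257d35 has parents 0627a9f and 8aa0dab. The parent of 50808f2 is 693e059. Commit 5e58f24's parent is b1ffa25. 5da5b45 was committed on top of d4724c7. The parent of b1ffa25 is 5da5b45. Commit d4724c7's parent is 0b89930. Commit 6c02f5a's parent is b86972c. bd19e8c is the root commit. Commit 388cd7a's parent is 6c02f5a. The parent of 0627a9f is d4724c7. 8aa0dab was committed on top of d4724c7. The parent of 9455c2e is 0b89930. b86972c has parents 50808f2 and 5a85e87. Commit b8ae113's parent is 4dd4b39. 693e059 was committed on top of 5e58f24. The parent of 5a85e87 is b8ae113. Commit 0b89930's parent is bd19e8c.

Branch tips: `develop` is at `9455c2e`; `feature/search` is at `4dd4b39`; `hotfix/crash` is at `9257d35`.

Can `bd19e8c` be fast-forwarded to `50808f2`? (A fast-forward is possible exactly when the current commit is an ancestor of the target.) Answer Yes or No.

A fast-forward from bd19e8c to 50808f2 is possible iff bd19e8c is an ancestor of 50808f2.
Ancestors of 50808f2: {0b89930, 50808f2, 5da5b45, 5e58f24, 693e059, b1ffa25, bd19e8c, d4724c7}.
bd19e8c is among them, so fast-forward is possible.

Yes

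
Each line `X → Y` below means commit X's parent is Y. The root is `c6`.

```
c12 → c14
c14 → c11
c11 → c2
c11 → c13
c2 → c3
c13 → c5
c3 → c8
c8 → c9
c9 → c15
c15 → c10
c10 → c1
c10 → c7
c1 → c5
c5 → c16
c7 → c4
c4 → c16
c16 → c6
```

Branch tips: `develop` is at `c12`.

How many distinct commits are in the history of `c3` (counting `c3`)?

11

Walking parent pointers from c3: reachable set = {c1, c10, c15, c16, c3, c4, c5, c6, c7, c8, c9}.
That is 11 commits.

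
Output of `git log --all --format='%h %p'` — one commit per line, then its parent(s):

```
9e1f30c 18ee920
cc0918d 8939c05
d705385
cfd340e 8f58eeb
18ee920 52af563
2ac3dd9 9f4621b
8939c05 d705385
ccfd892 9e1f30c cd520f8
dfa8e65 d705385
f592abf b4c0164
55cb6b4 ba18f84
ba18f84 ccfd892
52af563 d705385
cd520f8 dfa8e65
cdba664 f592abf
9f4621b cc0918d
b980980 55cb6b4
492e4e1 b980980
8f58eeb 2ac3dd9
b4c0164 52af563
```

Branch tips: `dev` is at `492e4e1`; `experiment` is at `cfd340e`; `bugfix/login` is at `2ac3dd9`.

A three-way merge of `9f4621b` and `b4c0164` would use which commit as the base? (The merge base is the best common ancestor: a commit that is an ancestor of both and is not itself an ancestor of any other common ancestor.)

Ancestors of 9f4621b: {8939c05, 9f4621b, cc0918d, d705385}.
Ancestors of b4c0164: {52af563, b4c0164, d705385}.
Common ancestors: {d705385}.
The only common ancestor is d705385, so it is the merge base.

d705385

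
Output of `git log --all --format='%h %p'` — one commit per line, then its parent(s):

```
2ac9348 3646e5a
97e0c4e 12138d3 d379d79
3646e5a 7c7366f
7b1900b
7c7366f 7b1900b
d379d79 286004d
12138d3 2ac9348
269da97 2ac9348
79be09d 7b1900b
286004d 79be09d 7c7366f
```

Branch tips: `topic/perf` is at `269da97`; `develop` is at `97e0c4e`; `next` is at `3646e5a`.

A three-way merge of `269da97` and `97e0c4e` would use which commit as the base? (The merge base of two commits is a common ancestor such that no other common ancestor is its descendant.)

Ancestors of 269da97: {269da97, 2ac9348, 3646e5a, 7b1900b, 7c7366f}.
Ancestors of 97e0c4e: {12138d3, 286004d, 2ac9348, 3646e5a, 79be09d, 7b1900b, 7c7366f, 97e0c4e, d379d79}.
Common ancestors: {2ac9348, 3646e5a, 7b1900b, 7c7366f}.
Among these, 2ac9348 is not an ancestor of any other common ancestor — it is the merge base.

2ac9348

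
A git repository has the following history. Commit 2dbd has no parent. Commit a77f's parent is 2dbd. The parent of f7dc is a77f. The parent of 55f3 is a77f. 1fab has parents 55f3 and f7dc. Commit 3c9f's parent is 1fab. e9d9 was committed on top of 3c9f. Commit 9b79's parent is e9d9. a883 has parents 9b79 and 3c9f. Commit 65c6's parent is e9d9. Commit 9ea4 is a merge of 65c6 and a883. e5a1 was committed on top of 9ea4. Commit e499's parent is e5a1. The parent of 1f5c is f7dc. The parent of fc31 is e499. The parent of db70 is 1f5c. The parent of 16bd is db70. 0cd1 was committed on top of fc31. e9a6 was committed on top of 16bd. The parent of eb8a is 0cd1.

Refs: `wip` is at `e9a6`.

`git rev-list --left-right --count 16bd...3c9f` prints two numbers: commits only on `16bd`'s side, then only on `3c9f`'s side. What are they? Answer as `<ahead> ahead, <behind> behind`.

Reachable from 16bd: {16bd, 1f5c, 2dbd, a77f, db70, f7dc}.
Reachable from 3c9f: {1fab, 2dbd, 3c9f, 55f3, a77f, f7dc}.
Only in 16bd's history (ahead): {16bd, 1f5c, db70} — 3.
Only in 3c9f's history (behind): {1fab, 3c9f, 55f3} — 3.

3 ahead, 3 behind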